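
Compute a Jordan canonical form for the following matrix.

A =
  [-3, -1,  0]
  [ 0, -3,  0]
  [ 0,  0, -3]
J_2(-3) ⊕ J_1(-3)

The characteristic polynomial is
  det(x·I − A) = x^3 + 9*x^2 + 27*x + 27 = (x + 3)^3

Eigenvalues and multiplicities (the geometric multiplicity of λ is n − rank(A − λI), which equals the number of Jordan blocks for λ):
  λ = -3: algebraic multiplicity = 3, geometric multiplicity = 2

Determining the block sizes for each eigenvalue:
  λ = -3: 2 blocks summing to 3 forces exactly one block of size 2 and the rest size 1 → block sizes [2, 1]

Assembling the blocks gives a Jordan form
J =
  [-3,  1,  0]
  [ 0, -3,  0]
  [ 0,  0, -3]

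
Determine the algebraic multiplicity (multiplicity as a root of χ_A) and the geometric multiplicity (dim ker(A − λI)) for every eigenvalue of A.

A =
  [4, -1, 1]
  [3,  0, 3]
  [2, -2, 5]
λ = 3: alg = 3, geom = 2

Step 1 — factor the characteristic polynomial to read off the algebraic multiplicities:
  χ_A(x) = (x - 3)^3

Step 2 — compute geometric multiplicities via the rank-nullity identity g(λ) = n − rank(A − λI):
  rank(A − (3)·I) = 1, so dim ker(A − (3)·I) = n − 1 = 2

Summary:
  λ = 3: algebraic multiplicity = 3, geometric multiplicity = 2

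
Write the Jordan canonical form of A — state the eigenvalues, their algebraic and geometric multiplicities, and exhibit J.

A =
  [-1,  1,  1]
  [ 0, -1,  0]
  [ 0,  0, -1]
J_2(-1) ⊕ J_1(-1)

The characteristic polynomial is
  det(x·I − A) = x^3 + 3*x^2 + 3*x + 1 = (x + 1)^3

Eigenvalues and multiplicities (the geometric multiplicity of λ is n − rank(A − λI), which equals the number of Jordan blocks for λ):
  λ = -1: algebraic multiplicity = 3, geometric multiplicity = 2

Determining the block sizes for each eigenvalue:
  λ = -1: 2 blocks summing to 3 forces exactly one block of size 2 and the rest size 1 → block sizes [2, 1]

Assembling the blocks gives a Jordan form
J =
  [-1,  1,  0]
  [ 0, -1,  0]
  [ 0,  0, -1]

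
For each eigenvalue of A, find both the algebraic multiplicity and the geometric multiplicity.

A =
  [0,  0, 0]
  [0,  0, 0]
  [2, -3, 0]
λ = 0: alg = 3, geom = 2

Step 1 — factor the characteristic polynomial to read off the algebraic multiplicities:
  χ_A(x) = x^3

Step 2 — compute geometric multiplicities via the rank-nullity identity g(λ) = n − rank(A − λI):
  rank(A − (0)·I) = 1, so dim ker(A − (0)·I) = n − 1 = 2

Summary:
  λ = 0: algebraic multiplicity = 3, geometric multiplicity = 2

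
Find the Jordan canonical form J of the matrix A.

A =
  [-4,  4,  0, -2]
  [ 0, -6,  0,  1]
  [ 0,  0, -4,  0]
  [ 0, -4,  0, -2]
J_2(-4) ⊕ J_1(-4) ⊕ J_1(-4)

The characteristic polynomial is
  det(x·I − A) = x^4 + 16*x^3 + 96*x^2 + 256*x + 256 = (x + 4)^4

Eigenvalues and multiplicities (the geometric multiplicity of λ is n − rank(A − λI), which equals the number of Jordan blocks for λ):
  λ = -4: algebraic multiplicity = 4, geometric multiplicity = 3

Determining the block sizes for each eigenvalue:
  λ = -4: 3 blocks summing to 4 forces exactly one block of size 2 and the rest size 1 → block sizes [2, 1, 1]

Assembling the blocks gives a Jordan form
J =
  [-4,  1,  0,  0]
  [ 0, -4,  0,  0]
  [ 0,  0, -4,  0]
  [ 0,  0,  0, -4]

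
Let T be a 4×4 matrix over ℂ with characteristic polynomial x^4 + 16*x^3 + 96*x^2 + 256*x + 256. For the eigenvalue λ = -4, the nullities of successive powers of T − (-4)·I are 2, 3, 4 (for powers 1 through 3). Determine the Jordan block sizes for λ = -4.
Block sizes for λ = -4: [3, 1]

From the dimensions of kernels of powers, the number of Jordan blocks of size at least j is d_j − d_{j−1} where d_j = dim ker(N^j) (with d_0 = 0). Computing the differences gives [2, 1, 1].
The number of blocks of size exactly k is (#blocks of size ≥ k) − (#blocks of size ≥ k + 1), so the partition is: 1 block(s) of size 1, 1 block(s) of size 3.
In nonincreasing order the block sizes are [3, 1].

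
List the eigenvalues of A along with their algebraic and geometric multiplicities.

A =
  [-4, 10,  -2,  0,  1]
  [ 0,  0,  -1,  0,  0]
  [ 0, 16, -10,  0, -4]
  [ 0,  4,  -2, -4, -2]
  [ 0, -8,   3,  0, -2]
λ = -4: alg = 5, geom = 3

Step 1 — factor the characteristic polynomial to read off the algebraic multiplicities:
  χ_A(x) = (x + 4)^5

Step 2 — compute geometric multiplicities via the rank-nullity identity g(λ) = n − rank(A − λI):
  rank(A − (-4)·I) = 2, so dim ker(A − (-4)·I) = n − 2 = 3

Summary:
  λ = -4: algebraic multiplicity = 5, geometric multiplicity = 3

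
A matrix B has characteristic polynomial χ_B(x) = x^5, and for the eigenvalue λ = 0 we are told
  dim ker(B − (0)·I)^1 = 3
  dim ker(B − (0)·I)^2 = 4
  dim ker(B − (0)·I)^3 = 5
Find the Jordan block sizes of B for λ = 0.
Block sizes for λ = 0: [3, 1, 1]

From the dimensions of kernels of powers, the number of Jordan blocks of size at least j is d_j − d_{j−1} where d_j = dim ker(N^j) (with d_0 = 0). Computing the differences gives [3, 1, 1].
The number of blocks of size exactly k is (#blocks of size ≥ k) − (#blocks of size ≥ k + 1), so the partition is: 2 block(s) of size 1, 1 block(s) of size 3.
In nonincreasing order the block sizes are [3, 1, 1].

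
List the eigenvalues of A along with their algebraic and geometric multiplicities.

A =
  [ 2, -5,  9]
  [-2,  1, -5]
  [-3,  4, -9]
λ = -2: alg = 3, geom = 1

Step 1 — factor the characteristic polynomial to read off the algebraic multiplicities:
  χ_A(x) = (x + 2)^3

Step 2 — compute geometric multiplicities via the rank-nullity identity g(λ) = n − rank(A − λI):
  rank(A − (-2)·I) = 2, so dim ker(A − (-2)·I) = n − 2 = 1

Summary:
  λ = -2: algebraic multiplicity = 3, geometric multiplicity = 1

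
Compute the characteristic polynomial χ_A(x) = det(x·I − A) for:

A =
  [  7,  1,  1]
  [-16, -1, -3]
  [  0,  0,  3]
x^3 - 9*x^2 + 27*x - 27

Expanding det(x·I − A) (e.g. by cofactor expansion or by noting that A is similar to its Jordan form J, which has the same characteristic polynomial as A) gives
  χ_A(x) = x^3 - 9*x^2 + 27*x - 27
which factors as (x - 3)^3. The eigenvalues (with algebraic multiplicities) are λ = 3 with multiplicity 3.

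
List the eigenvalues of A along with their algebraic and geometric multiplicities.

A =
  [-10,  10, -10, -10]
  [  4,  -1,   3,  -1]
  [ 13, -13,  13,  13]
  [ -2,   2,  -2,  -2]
λ = 0: alg = 4, geom = 2

Step 1 — factor the characteristic polynomial to read off the algebraic multiplicities:
  χ_A(x) = x^4

Step 2 — compute geometric multiplicities via the rank-nullity identity g(λ) = n − rank(A − λI):
  rank(A − (0)·I) = 2, so dim ker(A − (0)·I) = n − 2 = 2

Summary:
  λ = 0: algebraic multiplicity = 4, geometric multiplicity = 2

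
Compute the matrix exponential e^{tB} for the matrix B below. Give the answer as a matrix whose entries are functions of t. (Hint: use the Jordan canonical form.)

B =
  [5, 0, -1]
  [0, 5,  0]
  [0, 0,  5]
e^{tB} =
  [exp(5*t), 0, -t*exp(5*t)]
  [0, exp(5*t), 0]
  [0, 0, exp(5*t)]

Strategy: write B = P · J · P⁻¹ where J is a Jordan canonical form, so e^{tB} = P · e^{tJ} · P⁻¹, and e^{tJ} can be computed block-by-block.

B has Jordan form
J =
  [5, 1, 0]
  [0, 5, 0]
  [0, 0, 5]
(up to reordering of blocks).

Per-block formulas:
  For a 2×2 Jordan block J_2(5): exp(t · J_2(5)) = e^(5t)·(I + t·N), where N is the 2×2 nilpotent shift.
  For a 1×1 block at λ = 5: exp(t · [5]) = [e^(5t)].

After assembling e^{tJ} and conjugating by P, we get:

e^{tB} =
  [exp(5*t), 0, -t*exp(5*t)]
  [0, exp(5*t), 0]
  [0, 0, exp(5*t)]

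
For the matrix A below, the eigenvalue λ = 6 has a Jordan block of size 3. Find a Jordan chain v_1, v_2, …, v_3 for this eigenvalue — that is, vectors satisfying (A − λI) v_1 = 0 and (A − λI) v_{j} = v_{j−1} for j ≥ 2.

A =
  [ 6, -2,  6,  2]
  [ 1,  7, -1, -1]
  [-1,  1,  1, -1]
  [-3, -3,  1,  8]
A Jordan chain for λ = 6 of length 3:
v_1 = (-2, 1, 1, -2)ᵀ
v_2 = (-2, 1, 1, -3)ᵀ
v_3 = (0, 1, 0, 0)ᵀ

Let N = A − (6)·I. We want v_3 with N^3 v_3 = 0 but N^2 v_3 ≠ 0; then v_{j-1} := N · v_j for j = 3, …, 2.

Pick v_3 = (0, 1, 0, 0)ᵀ.
Then v_2 = N · v_3 = (-2, 1, 1, -3)ᵀ.
Then v_1 = N · v_2 = (-2, 1, 1, -2)ᵀ.

Sanity check: (A − (6)·I) v_1 = (0, 0, 0, 0)ᵀ = 0. ✓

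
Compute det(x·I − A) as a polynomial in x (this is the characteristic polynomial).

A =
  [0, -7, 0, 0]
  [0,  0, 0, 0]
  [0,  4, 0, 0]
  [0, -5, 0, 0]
x^4

Expanding det(x·I − A) (e.g. by cofactor expansion or by noting that A is similar to its Jordan form J, which has the same characteristic polynomial as A) gives
  χ_A(x) = x^4
which factors as x^4. The eigenvalues (with algebraic multiplicities) are λ = 0 with multiplicity 4.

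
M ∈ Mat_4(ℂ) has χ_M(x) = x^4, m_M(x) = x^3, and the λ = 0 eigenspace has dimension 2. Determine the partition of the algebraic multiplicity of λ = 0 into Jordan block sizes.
Block sizes for λ = 0: [3, 1]

Step 1 — from the characteristic polynomial, algebraic multiplicity of λ = 0 is 4. From dim ker(M − (0)·I) = 2, there are exactly 2 Jordan blocks for λ = 0.
Step 2 — from the minimal polynomial, the factor (x − 0)^3 tells us the largest block for λ = 0 has size 3.
Step 3 — with total size 4, 2 blocks, and largest block 3, the block sizes (in nonincreasing order) are [3, 1].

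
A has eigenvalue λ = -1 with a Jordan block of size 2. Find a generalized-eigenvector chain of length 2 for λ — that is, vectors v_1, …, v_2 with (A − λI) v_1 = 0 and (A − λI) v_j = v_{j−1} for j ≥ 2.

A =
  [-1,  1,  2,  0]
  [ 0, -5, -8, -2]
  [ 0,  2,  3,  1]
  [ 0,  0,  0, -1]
A Jordan chain for λ = -1 of length 2:
v_1 = (1, -4, 2, 0)ᵀ
v_2 = (0, 1, 0, 0)ᵀ

Let N = A − (-1)·I. We want v_2 with N^2 v_2 = 0 but N^1 v_2 ≠ 0; then v_{j-1} := N · v_j for j = 2, …, 2.

Pick v_2 = (0, 1, 0, 0)ᵀ.
Then v_1 = N · v_2 = (1, -4, 2, 0)ᵀ.

Sanity check: (A − (-1)·I) v_1 = (0, 0, 0, 0)ᵀ = 0. ✓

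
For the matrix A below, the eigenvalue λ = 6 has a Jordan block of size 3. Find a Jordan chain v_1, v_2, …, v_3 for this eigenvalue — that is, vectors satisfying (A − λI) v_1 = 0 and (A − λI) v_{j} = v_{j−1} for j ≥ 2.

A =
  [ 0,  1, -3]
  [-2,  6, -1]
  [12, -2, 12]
A Jordan chain for λ = 6 of length 3:
v_1 = (-2, 0, 4)ᵀ
v_2 = (-6, -2, 12)ᵀ
v_3 = (1, 0, 0)ᵀ

Let N = A − (6)·I. We want v_3 with N^3 v_3 = 0 but N^2 v_3 ≠ 0; then v_{j-1} := N · v_j for j = 3, …, 2.

Pick v_3 = (1, 0, 0)ᵀ.
Then v_2 = N · v_3 = (-6, -2, 12)ᵀ.
Then v_1 = N · v_2 = (-2, 0, 4)ᵀ.

Sanity check: (A − (6)·I) v_1 = (0, 0, 0)ᵀ = 0. ✓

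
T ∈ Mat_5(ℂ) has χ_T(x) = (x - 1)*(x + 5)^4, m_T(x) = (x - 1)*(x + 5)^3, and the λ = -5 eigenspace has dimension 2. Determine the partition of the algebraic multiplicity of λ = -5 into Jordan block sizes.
Block sizes for λ = -5: [3, 1]

Step 1 — from the characteristic polynomial, algebraic multiplicity of λ = -5 is 4. From dim ker(T − (-5)·I) = 2, there are exactly 2 Jordan blocks for λ = -5.
Step 2 — from the minimal polynomial, the factor (x + 5)^3 tells us the largest block for λ = -5 has size 3.
Step 3 — with total size 4, 2 blocks, and largest block 3, the block sizes (in nonincreasing order) are [3, 1].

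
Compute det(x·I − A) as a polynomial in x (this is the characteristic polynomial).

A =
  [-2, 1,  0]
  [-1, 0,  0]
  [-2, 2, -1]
x^3 + 3*x^2 + 3*x + 1

Expanding det(x·I − A) (e.g. by cofactor expansion or by noting that A is similar to its Jordan form J, which has the same characteristic polynomial as A) gives
  χ_A(x) = x^3 + 3*x^2 + 3*x + 1
which factors as (x + 1)^3. The eigenvalues (with algebraic multiplicities) are λ = -1 with multiplicity 3.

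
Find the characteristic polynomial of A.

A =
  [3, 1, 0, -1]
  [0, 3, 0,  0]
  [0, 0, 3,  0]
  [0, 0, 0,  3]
x^4 - 12*x^3 + 54*x^2 - 108*x + 81

Expanding det(x·I − A) (e.g. by cofactor expansion or by noting that A is similar to its Jordan form J, which has the same characteristic polynomial as A) gives
  χ_A(x) = x^4 - 12*x^3 + 54*x^2 - 108*x + 81
which factors as (x - 3)^4. The eigenvalues (with algebraic multiplicities) are λ = 3 with multiplicity 4.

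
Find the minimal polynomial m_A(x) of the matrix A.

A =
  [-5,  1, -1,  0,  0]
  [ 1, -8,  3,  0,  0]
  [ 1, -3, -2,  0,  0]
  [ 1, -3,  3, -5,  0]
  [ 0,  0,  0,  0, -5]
x^3 + 15*x^2 + 75*x + 125

The characteristic polynomial is χ_A(x) = (x + 5)^5, so the eigenvalues are known. The minimal polynomial is
  m_A(x) = Π_λ (x − λ)^{k_λ}
where k_λ is the size of the *largest* Jordan block for λ (equivalently, the smallest k with (A − λI)^k v = 0 for every generalised eigenvector v of λ).

  λ = -5: largest Jordan block has size 3, contributing (x + 5)^3

So m_A(x) = (x + 5)^3 = x^3 + 15*x^2 + 75*x + 125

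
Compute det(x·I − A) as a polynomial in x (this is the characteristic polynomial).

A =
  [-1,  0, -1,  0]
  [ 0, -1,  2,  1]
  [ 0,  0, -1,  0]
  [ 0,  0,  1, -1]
x^4 + 4*x^3 + 6*x^2 + 4*x + 1

Expanding det(x·I − A) (e.g. by cofactor expansion or by noting that A is similar to its Jordan form J, which has the same characteristic polynomial as A) gives
  χ_A(x) = x^4 + 4*x^3 + 6*x^2 + 4*x + 1
which factors as (x + 1)^4. The eigenvalues (with algebraic multiplicities) are λ = -1 with multiplicity 4.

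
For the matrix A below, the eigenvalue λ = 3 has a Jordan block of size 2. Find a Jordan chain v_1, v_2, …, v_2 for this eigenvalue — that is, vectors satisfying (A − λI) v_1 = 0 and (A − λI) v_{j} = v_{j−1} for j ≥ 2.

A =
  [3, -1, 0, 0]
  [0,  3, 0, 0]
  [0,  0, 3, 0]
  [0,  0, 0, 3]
A Jordan chain for λ = 3 of length 2:
v_1 = (-1, 0, 0, 0)ᵀ
v_2 = (0, 1, 0, 0)ᵀ

Let N = A − (3)·I. We want v_2 with N^2 v_2 = 0 but N^1 v_2 ≠ 0; then v_{j-1} := N · v_j for j = 2, …, 2.

Pick v_2 = (0, 1, 0, 0)ᵀ.
Then v_1 = N · v_2 = (-1, 0, 0, 0)ᵀ.

Sanity check: (A − (3)·I) v_1 = (0, 0, 0, 0)ᵀ = 0. ✓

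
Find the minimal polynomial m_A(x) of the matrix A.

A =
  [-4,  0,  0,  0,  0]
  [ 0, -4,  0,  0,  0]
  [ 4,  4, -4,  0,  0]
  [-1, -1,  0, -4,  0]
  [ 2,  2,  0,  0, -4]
x^2 + 8*x + 16

The characteristic polynomial is χ_A(x) = (x + 4)^5, so the eigenvalues are known. The minimal polynomial is
  m_A(x) = Π_λ (x − λ)^{k_λ}
where k_λ is the size of the *largest* Jordan block for λ (equivalently, the smallest k with (A − λI)^k v = 0 for every generalised eigenvector v of λ).

  λ = -4: largest Jordan block has size 2, contributing (x + 4)^2

So m_A(x) = (x + 4)^2 = x^2 + 8*x + 16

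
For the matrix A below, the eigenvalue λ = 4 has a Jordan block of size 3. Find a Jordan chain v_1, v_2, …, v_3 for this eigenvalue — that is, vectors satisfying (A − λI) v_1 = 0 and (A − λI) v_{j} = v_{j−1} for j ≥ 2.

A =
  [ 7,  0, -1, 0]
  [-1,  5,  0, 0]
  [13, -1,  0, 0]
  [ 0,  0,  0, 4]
A Jordan chain for λ = 4 of length 3:
v_1 = (-4, -4, -12, 0)ᵀ
v_2 = (3, -1, 13, 0)ᵀ
v_3 = (1, 0, 0, 0)ᵀ

Let N = A − (4)·I. We want v_3 with N^3 v_3 = 0 but N^2 v_3 ≠ 0; then v_{j-1} := N · v_j for j = 3, …, 2.

Pick v_3 = (1, 0, 0, 0)ᵀ.
Then v_2 = N · v_3 = (3, -1, 13, 0)ᵀ.
Then v_1 = N · v_2 = (-4, -4, -12, 0)ᵀ.

Sanity check: (A − (4)·I) v_1 = (0, 0, 0, 0)ᵀ = 0. ✓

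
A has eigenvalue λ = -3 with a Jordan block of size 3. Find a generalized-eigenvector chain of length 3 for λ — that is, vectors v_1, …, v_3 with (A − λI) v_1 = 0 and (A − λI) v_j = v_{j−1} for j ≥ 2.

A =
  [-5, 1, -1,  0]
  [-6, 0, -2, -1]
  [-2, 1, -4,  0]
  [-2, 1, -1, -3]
A Jordan chain for λ = -3 of length 3:
v_1 = (1, 3, 1, 1)ᵀ
v_2 = (-1, -2, -1, -1)ᵀ
v_3 = (0, 0, 1, 0)ᵀ

Let N = A − (-3)·I. We want v_3 with N^3 v_3 = 0 but N^2 v_3 ≠ 0; then v_{j-1} := N · v_j for j = 3, …, 2.

Pick v_3 = (0, 0, 1, 0)ᵀ.
Then v_2 = N · v_3 = (-1, -2, -1, -1)ᵀ.
Then v_1 = N · v_2 = (1, 3, 1, 1)ᵀ.

Sanity check: (A − (-3)·I) v_1 = (0, 0, 0, 0)ᵀ = 0. ✓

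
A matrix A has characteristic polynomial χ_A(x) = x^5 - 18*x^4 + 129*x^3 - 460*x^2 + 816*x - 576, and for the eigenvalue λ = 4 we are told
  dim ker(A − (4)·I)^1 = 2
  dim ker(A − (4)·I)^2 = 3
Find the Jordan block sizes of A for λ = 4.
Block sizes for λ = 4: [2, 1]

From the dimensions of kernels of powers, the number of Jordan blocks of size at least j is d_j − d_{j−1} where d_j = dim ker(N^j) (with d_0 = 0). Computing the differences gives [2, 1].
The number of blocks of size exactly k is (#blocks of size ≥ k) − (#blocks of size ≥ k + 1), so the partition is: 1 block(s) of size 1, 1 block(s) of size 2.
In nonincreasing order the block sizes are [2, 1].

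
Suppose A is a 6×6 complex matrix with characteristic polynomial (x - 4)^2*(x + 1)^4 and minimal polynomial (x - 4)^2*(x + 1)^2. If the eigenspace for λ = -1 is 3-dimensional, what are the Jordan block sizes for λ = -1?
Block sizes for λ = -1: [2, 1, 1]

Step 1 — from the characteristic polynomial, algebraic multiplicity of λ = -1 is 4. From dim ker(A − (-1)·I) = 3, there are exactly 3 Jordan blocks for λ = -1.
Step 2 — from the minimal polynomial, the factor (x + 1)^2 tells us the largest block for λ = -1 has size 2.
Step 3 — with total size 4, 3 blocks, and largest block 2, the block sizes (in nonincreasing order) are [2, 1, 1].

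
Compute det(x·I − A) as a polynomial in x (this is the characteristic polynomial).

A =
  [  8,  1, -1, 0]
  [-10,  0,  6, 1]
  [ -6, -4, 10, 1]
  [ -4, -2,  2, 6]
x^4 - 24*x^3 + 216*x^2 - 864*x + 1296

Expanding det(x·I − A) (e.g. by cofactor expansion or by noting that A is similar to its Jordan form J, which has the same characteristic polynomial as A) gives
  χ_A(x) = x^4 - 24*x^3 + 216*x^2 - 864*x + 1296
which factors as (x - 6)^4. The eigenvalues (with algebraic multiplicities) are λ = 6 with multiplicity 4.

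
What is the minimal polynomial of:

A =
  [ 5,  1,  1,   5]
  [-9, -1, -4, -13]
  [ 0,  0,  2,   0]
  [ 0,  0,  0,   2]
x^3 - 6*x^2 + 12*x - 8

The characteristic polynomial is χ_A(x) = (x - 2)^4, so the eigenvalues are known. The minimal polynomial is
  m_A(x) = Π_λ (x − λ)^{k_λ}
where k_λ is the size of the *largest* Jordan block for λ (equivalently, the smallest k with (A − λI)^k v = 0 for every generalised eigenvector v of λ).

  λ = 2: largest Jordan block has size 3, contributing (x − 2)^3

So m_A(x) = (x - 2)^3 = x^3 - 6*x^2 + 12*x - 8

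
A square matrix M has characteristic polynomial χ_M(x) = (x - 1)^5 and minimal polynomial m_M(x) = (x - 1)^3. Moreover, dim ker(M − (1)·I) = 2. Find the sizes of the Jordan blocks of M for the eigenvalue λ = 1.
Block sizes for λ = 1: [3, 2]

Step 1 — from the characteristic polynomial, algebraic multiplicity of λ = 1 is 5. From dim ker(M − (1)·I) = 2, there are exactly 2 Jordan blocks for λ = 1.
Step 2 — from the minimal polynomial, the factor (x − 1)^3 tells us the largest block for λ = 1 has size 3.
Step 3 — with total size 5, 2 blocks, and largest block 3, the block sizes (in nonincreasing order) are [3, 2].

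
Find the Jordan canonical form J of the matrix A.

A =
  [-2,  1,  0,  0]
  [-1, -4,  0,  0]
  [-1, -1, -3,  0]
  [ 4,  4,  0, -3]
J_2(-3) ⊕ J_1(-3) ⊕ J_1(-3)

The characteristic polynomial is
  det(x·I − A) = x^4 + 12*x^3 + 54*x^2 + 108*x + 81 = (x + 3)^4

Eigenvalues and multiplicities (the geometric multiplicity of λ is n − rank(A − λI), which equals the number of Jordan blocks for λ):
  λ = -3: algebraic multiplicity = 4, geometric multiplicity = 3

Determining the block sizes for each eigenvalue:
  λ = -3: 3 blocks summing to 4 forces exactly one block of size 2 and the rest size 1 → block sizes [2, 1, 1]

Assembling the blocks gives a Jordan form
J =
  [-3,  1,  0,  0]
  [ 0, -3,  0,  0]
  [ 0,  0, -3,  0]
  [ 0,  0,  0, -3]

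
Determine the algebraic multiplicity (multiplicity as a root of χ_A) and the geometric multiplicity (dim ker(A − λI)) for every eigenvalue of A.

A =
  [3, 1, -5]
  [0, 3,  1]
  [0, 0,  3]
λ = 3: alg = 3, geom = 1

Step 1 — factor the characteristic polynomial to read off the algebraic multiplicities:
  χ_A(x) = (x - 3)^3

Step 2 — compute geometric multiplicities via the rank-nullity identity g(λ) = n − rank(A − λI):
  rank(A − (3)·I) = 2, so dim ker(A − (3)·I) = n − 2 = 1

Summary:
  λ = 3: algebraic multiplicity = 3, geometric multiplicity = 1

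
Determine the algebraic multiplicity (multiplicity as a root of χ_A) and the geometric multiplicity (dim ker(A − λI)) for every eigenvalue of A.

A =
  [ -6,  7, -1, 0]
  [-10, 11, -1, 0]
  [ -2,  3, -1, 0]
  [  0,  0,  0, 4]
λ = 0: alg = 2, geom = 1; λ = 4: alg = 2, geom = 2

Step 1 — factor the characteristic polynomial to read off the algebraic multiplicities:
  χ_A(x) = x^2*(x - 4)^2

Step 2 — compute geometric multiplicities via the rank-nullity identity g(λ) = n − rank(A − λI):
  rank(A − (0)·I) = 3, so dim ker(A − (0)·I) = n − 3 = 1
  rank(A − (4)·I) = 2, so dim ker(A − (4)·I) = n − 2 = 2

Summary:
  λ = 0: algebraic multiplicity = 2, geometric multiplicity = 1
  λ = 4: algebraic multiplicity = 2, geometric multiplicity = 2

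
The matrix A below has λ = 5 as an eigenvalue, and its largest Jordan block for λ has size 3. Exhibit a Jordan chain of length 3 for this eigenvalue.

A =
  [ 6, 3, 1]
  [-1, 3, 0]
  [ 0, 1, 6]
A Jordan chain for λ = 5 of length 3:
v_1 = (-2, 1, -1)ᵀ
v_2 = (1, -1, 0)ᵀ
v_3 = (1, 0, 0)ᵀ

Let N = A − (5)·I. We want v_3 with N^3 v_3 = 0 but N^2 v_3 ≠ 0; then v_{j-1} := N · v_j for j = 3, …, 2.

Pick v_3 = (1, 0, 0)ᵀ.
Then v_2 = N · v_3 = (1, -1, 0)ᵀ.
Then v_1 = N · v_2 = (-2, 1, -1)ᵀ.

Sanity check: (A − (5)·I) v_1 = (0, 0, 0)ᵀ = 0. ✓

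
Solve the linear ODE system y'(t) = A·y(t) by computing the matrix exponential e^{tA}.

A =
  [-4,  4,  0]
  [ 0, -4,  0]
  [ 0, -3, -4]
e^{tA} =
  [exp(-4*t), 4*t*exp(-4*t), 0]
  [0, exp(-4*t), 0]
  [0, -3*t*exp(-4*t), exp(-4*t)]

Strategy: write A = P · J · P⁻¹ where J is a Jordan canonical form, so e^{tA} = P · e^{tJ} · P⁻¹, and e^{tJ} can be computed block-by-block.

A has Jordan form
J =
  [-4,  1,  0]
  [ 0, -4,  0]
  [ 0,  0, -4]
(up to reordering of blocks).

Per-block formulas:
  For a 2×2 Jordan block J_2(-4): exp(t · J_2(-4)) = e^(-4t)·(I + t·N), where N is the 2×2 nilpotent shift.
  For a 1×1 block at λ = -4: exp(t · [-4]) = [e^(-4t)].

After assembling e^{tJ} and conjugating by P, we get:

e^{tA} =
  [exp(-4*t), 4*t*exp(-4*t), 0]
  [0, exp(-4*t), 0]
  [0, -3*t*exp(-4*t), exp(-4*t)]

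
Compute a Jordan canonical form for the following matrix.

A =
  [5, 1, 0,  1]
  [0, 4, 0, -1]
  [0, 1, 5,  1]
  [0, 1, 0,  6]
J_2(5) ⊕ J_1(5) ⊕ J_1(5)

The characteristic polynomial is
  det(x·I − A) = x^4 - 20*x^3 + 150*x^2 - 500*x + 625 = (x - 5)^4

Eigenvalues and multiplicities (the geometric multiplicity of λ is n − rank(A − λI), which equals the number of Jordan blocks for λ):
  λ = 5: algebraic multiplicity = 4, geometric multiplicity = 3

Determining the block sizes for each eigenvalue:
  λ = 5: 3 blocks summing to 4 forces exactly one block of size 2 and the rest size 1 → block sizes [2, 1, 1]

Assembling the blocks gives a Jordan form
J =
  [5, 1, 0, 0]
  [0, 5, 0, 0]
  [0, 0, 5, 0]
  [0, 0, 0, 5]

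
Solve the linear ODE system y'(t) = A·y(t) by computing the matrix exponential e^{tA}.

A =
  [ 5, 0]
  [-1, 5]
e^{tA} =
  [exp(5*t), 0]
  [-t*exp(5*t), exp(5*t)]

Strategy: write A = P · J · P⁻¹ where J is a Jordan canonical form, so e^{tA} = P · e^{tJ} · P⁻¹, and e^{tJ} can be computed block-by-block.

A has Jordan form
J =
  [5, 1]
  [0, 5]
(up to reordering of blocks).

Per-block formulas:
  For a 2×2 Jordan block J_2(5): exp(t · J_2(5)) = e^(5t)·(I + t·N), where N is the 2×2 nilpotent shift.

After assembling e^{tJ} and conjugating by P, we get:

e^{tA} =
  [exp(5*t), 0]
  [-t*exp(5*t), exp(5*t)]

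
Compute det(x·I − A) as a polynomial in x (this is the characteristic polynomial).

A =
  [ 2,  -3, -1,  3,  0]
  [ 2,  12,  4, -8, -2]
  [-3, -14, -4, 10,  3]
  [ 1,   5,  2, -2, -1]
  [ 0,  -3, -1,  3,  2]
x^5 - 10*x^4 + 40*x^3 - 80*x^2 + 80*x - 32

Expanding det(x·I − A) (e.g. by cofactor expansion or by noting that A is similar to its Jordan form J, which has the same characteristic polynomial as A) gives
  χ_A(x) = x^5 - 10*x^4 + 40*x^3 - 80*x^2 + 80*x - 32
which factors as (x - 2)^5. The eigenvalues (with algebraic multiplicities) are λ = 2 with multiplicity 5.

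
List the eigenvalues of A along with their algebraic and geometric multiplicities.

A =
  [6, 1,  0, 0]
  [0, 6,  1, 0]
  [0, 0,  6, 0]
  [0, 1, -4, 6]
λ = 6: alg = 4, geom = 2

Step 1 — factor the characteristic polynomial to read off the algebraic multiplicities:
  χ_A(x) = (x - 6)^4

Step 2 — compute geometric multiplicities via the rank-nullity identity g(λ) = n − rank(A − λI):
  rank(A − (6)·I) = 2, so dim ker(A − (6)·I) = n − 2 = 2

Summary:
  λ = 6: algebraic multiplicity = 4, geometric multiplicity = 2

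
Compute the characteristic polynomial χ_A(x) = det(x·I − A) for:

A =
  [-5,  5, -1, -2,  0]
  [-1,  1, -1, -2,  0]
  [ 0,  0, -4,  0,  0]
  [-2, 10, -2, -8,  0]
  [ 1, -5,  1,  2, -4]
x^5 + 20*x^4 + 160*x^3 + 640*x^2 + 1280*x + 1024

Expanding det(x·I − A) (e.g. by cofactor expansion or by noting that A is similar to its Jordan form J, which has the same characteristic polynomial as A) gives
  χ_A(x) = x^5 + 20*x^4 + 160*x^3 + 640*x^2 + 1280*x + 1024
which factors as (x + 4)^5. The eigenvalues (with algebraic multiplicities) are λ = -4 with multiplicity 5.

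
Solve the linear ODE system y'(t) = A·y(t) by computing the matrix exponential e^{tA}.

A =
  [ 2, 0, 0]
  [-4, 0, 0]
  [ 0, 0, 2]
e^{tA} =
  [exp(2*t), 0, 0]
  [2 - 2*exp(2*t), 1, 0]
  [0, 0, exp(2*t)]

Strategy: write A = P · J · P⁻¹ where J is a Jordan canonical form, so e^{tA} = P · e^{tJ} · P⁻¹, and e^{tJ} can be computed block-by-block.

A has Jordan form
J =
  [0, 0, 0]
  [0, 2, 0]
  [0, 0, 2]
(up to reordering of blocks).

Per-block formulas:
  For a 1×1 block at λ = 0: exp(t · [0]) = [e^(0t)].
  For a 1×1 block at λ = 2: exp(t · [2]) = [e^(2t)].

After assembling e^{tJ} and conjugating by P, we get:

e^{tA} =
  [exp(2*t), 0, 0]
  [2 - 2*exp(2*t), 1, 0]
  [0, 0, exp(2*t)]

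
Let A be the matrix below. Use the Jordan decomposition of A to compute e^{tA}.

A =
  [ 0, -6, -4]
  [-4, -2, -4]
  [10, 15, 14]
e^{tA} =
  [-4*t*exp(4*t) + exp(4*t), -6*t*exp(4*t), -4*t*exp(4*t)]
  [-4*t*exp(4*t), -6*t*exp(4*t) + exp(4*t), -4*t*exp(4*t)]
  [10*t*exp(4*t), 15*t*exp(4*t), 10*t*exp(4*t) + exp(4*t)]

Strategy: write A = P · J · P⁻¹ where J is a Jordan canonical form, so e^{tA} = P · e^{tJ} · P⁻¹, and e^{tJ} can be computed block-by-block.

A has Jordan form
J =
  [4, 1, 0]
  [0, 4, 0]
  [0, 0, 4]
(up to reordering of blocks).

Per-block formulas:
  For a 2×2 Jordan block J_2(4): exp(t · J_2(4)) = e^(4t)·(I + t·N), where N is the 2×2 nilpotent shift.
  For a 1×1 block at λ = 4: exp(t · [4]) = [e^(4t)].

After assembling e^{tJ} and conjugating by P, we get:

e^{tA} =
  [-4*t*exp(4*t) + exp(4*t), -6*t*exp(4*t), -4*t*exp(4*t)]
  [-4*t*exp(4*t), -6*t*exp(4*t) + exp(4*t), -4*t*exp(4*t)]
  [10*t*exp(4*t), 15*t*exp(4*t), 10*t*exp(4*t) + exp(4*t)]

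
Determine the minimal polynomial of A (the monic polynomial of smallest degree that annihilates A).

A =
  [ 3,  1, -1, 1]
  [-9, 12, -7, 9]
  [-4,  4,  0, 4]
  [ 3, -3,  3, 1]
x^3 - 12*x^2 + 48*x - 64

The characteristic polynomial is χ_A(x) = (x - 4)^4, so the eigenvalues are known. The minimal polynomial is
  m_A(x) = Π_λ (x − λ)^{k_λ}
where k_λ is the size of the *largest* Jordan block for λ (equivalently, the smallest k with (A − λI)^k v = 0 for every generalised eigenvector v of λ).

  λ = 4: largest Jordan block has size 3, contributing (x − 4)^3

So m_A(x) = (x - 4)^3 = x^3 - 12*x^2 + 48*x - 64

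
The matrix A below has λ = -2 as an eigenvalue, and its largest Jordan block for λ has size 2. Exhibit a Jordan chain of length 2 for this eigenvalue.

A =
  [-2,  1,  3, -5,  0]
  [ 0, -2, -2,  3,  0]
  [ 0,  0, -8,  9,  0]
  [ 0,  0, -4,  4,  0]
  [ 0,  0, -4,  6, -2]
A Jordan chain for λ = -2 of length 2:
v_1 = (1, 0, 0, 0, 0)ᵀ
v_2 = (0, 1, 0, 0, 0)ᵀ

Let N = A − (-2)·I. We want v_2 with N^2 v_2 = 0 but N^1 v_2 ≠ 0; then v_{j-1} := N · v_j for j = 2, …, 2.

Pick v_2 = (0, 1, 0, 0, 0)ᵀ.
Then v_1 = N · v_2 = (1, 0, 0, 0, 0)ᵀ.

Sanity check: (A − (-2)·I) v_1 = (0, 0, 0, 0, 0)ᵀ = 0. ✓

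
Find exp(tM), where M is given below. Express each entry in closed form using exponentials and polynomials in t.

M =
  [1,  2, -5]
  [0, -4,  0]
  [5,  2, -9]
e^{tM} =
  [5*t*exp(-4*t) + exp(-4*t), 2*t*exp(-4*t), -5*t*exp(-4*t)]
  [0, exp(-4*t), 0]
  [5*t*exp(-4*t), 2*t*exp(-4*t), -5*t*exp(-4*t) + exp(-4*t)]

Strategy: write M = P · J · P⁻¹ where J is a Jordan canonical form, so e^{tM} = P · e^{tJ} · P⁻¹, and e^{tJ} can be computed block-by-block.

M has Jordan form
J =
  [-4,  1,  0]
  [ 0, -4,  0]
  [ 0,  0, -4]
(up to reordering of blocks).

Per-block formulas:
  For a 1×1 block at λ = -4: exp(t · [-4]) = [e^(-4t)].
  For a 2×2 Jordan block J_2(-4): exp(t · J_2(-4)) = e^(-4t)·(I + t·N), where N is the 2×2 nilpotent shift.

After assembling e^{tJ} and conjugating by P, we get:

e^{tM} =
  [5*t*exp(-4*t) + exp(-4*t), 2*t*exp(-4*t), -5*t*exp(-4*t)]
  [0, exp(-4*t), 0]
  [5*t*exp(-4*t), 2*t*exp(-4*t), -5*t*exp(-4*t) + exp(-4*t)]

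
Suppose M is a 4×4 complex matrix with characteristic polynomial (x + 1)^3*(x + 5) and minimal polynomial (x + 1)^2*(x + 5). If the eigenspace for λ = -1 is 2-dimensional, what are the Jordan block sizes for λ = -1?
Block sizes for λ = -1: [2, 1]

Step 1 — from the characteristic polynomial, algebraic multiplicity of λ = -1 is 3. From dim ker(M − (-1)·I) = 2, there are exactly 2 Jordan blocks for λ = -1.
Step 2 — from the minimal polynomial, the factor (x + 1)^2 tells us the largest block for λ = -1 has size 2.
Step 3 — with total size 3, 2 blocks, and largest block 2, the block sizes (in nonincreasing order) are [2, 1].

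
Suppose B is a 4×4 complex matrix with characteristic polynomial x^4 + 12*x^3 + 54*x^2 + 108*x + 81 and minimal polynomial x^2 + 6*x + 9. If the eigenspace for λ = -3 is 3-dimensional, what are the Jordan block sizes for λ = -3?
Block sizes for λ = -3: [2, 1, 1]

Step 1 — from the characteristic polynomial, algebraic multiplicity of λ = -3 is 4. From dim ker(B − (-3)·I) = 3, there are exactly 3 Jordan blocks for λ = -3.
Step 2 — from the minimal polynomial, the factor (x + 3)^2 tells us the largest block for λ = -3 has size 2.
Step 3 — with total size 4, 3 blocks, and largest block 2, the block sizes (in nonincreasing order) are [2, 1, 1].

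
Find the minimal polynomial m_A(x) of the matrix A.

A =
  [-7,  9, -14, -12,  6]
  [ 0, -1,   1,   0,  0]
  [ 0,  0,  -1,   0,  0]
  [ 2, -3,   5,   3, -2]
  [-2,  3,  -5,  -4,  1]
x^3 + 3*x^2 + 3*x + 1

The characteristic polynomial is χ_A(x) = (x + 1)^5, so the eigenvalues are known. The minimal polynomial is
  m_A(x) = Π_λ (x − λ)^{k_λ}
where k_λ is the size of the *largest* Jordan block for λ (equivalently, the smallest k with (A − λI)^k v = 0 for every generalised eigenvector v of λ).

  λ = -1: largest Jordan block has size 3, contributing (x + 1)^3

So m_A(x) = (x + 1)^3 = x^3 + 3*x^2 + 3*x + 1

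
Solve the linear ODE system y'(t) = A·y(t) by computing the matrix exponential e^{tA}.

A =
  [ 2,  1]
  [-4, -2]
e^{tA} =
  [2*t + 1, t]
  [-4*t, 1 - 2*t]

Strategy: write A = P · J · P⁻¹ where J is a Jordan canonical form, so e^{tA} = P · e^{tJ} · P⁻¹, and e^{tJ} can be computed block-by-block.

A has Jordan form
J =
  [0, 1]
  [0, 0]
(up to reordering of blocks).

Per-block formulas:
  For a 2×2 Jordan block J_2(0): exp(t · J_2(0)) = e^(0t)·(I + t·N), where N is the 2×2 nilpotent shift.

After assembling e^{tJ} and conjugating by P, we get:

e^{tA} =
  [2*t + 1, t]
  [-4*t, 1 - 2*t]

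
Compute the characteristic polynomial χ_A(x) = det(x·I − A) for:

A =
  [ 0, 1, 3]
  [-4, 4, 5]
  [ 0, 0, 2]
x^3 - 6*x^2 + 12*x - 8

Expanding det(x·I − A) (e.g. by cofactor expansion or by noting that A is similar to its Jordan form J, which has the same characteristic polynomial as A) gives
  χ_A(x) = x^3 - 6*x^2 + 12*x - 8
which factors as (x - 2)^3. The eigenvalues (with algebraic multiplicities) are λ = 2 with multiplicity 3.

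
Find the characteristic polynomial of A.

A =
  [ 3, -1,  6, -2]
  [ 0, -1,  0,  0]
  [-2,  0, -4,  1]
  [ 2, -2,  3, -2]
x^4 + 4*x^3 + 6*x^2 + 4*x + 1

Expanding det(x·I − A) (e.g. by cofactor expansion or by noting that A is similar to its Jordan form J, which has the same characteristic polynomial as A) gives
  χ_A(x) = x^4 + 4*x^3 + 6*x^2 + 4*x + 1
which factors as (x + 1)^4. The eigenvalues (with algebraic multiplicities) are λ = -1 with multiplicity 4.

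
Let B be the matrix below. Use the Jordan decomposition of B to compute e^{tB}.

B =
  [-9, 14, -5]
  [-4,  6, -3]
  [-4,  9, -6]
e^{tB} =
  [-6*t*exp(-3*t) + exp(-3*t), -3*t^2*exp(-3*t)/2 + 14*t*exp(-3*t), 3*t^2*exp(-3*t)/2 - 5*t*exp(-3*t)]
  [-4*t*exp(-3*t), -t^2*exp(-3*t) + 9*t*exp(-3*t) + exp(-3*t), t^2*exp(-3*t) - 3*t*exp(-3*t)]
  [-4*t*exp(-3*t), -t^2*exp(-3*t) + 9*t*exp(-3*t), t^2*exp(-3*t) - 3*t*exp(-3*t) + exp(-3*t)]

Strategy: write B = P · J · P⁻¹ where J is a Jordan canonical form, so e^{tB} = P · e^{tJ} · P⁻¹, and e^{tJ} can be computed block-by-block.

B has Jordan form
J =
  [-3,  1,  0]
  [ 0, -3,  1]
  [ 0,  0, -3]
(up to reordering of blocks).

Per-block formulas:
  For a 3×3 Jordan block J_3(-3): exp(t · J_3(-3)) = e^(-3t)·(I + t·N + (t^2/2)·N^2), where N is the 3×3 nilpotent shift.

After assembling e^{tJ} and conjugating by P, we get:

e^{tB} =
  [-6*t*exp(-3*t) + exp(-3*t), -3*t^2*exp(-3*t)/2 + 14*t*exp(-3*t), 3*t^2*exp(-3*t)/2 - 5*t*exp(-3*t)]
  [-4*t*exp(-3*t), -t^2*exp(-3*t) + 9*t*exp(-3*t) + exp(-3*t), t^2*exp(-3*t) - 3*t*exp(-3*t)]
  [-4*t*exp(-3*t), -t^2*exp(-3*t) + 9*t*exp(-3*t), t^2*exp(-3*t) - 3*t*exp(-3*t) + exp(-3*t)]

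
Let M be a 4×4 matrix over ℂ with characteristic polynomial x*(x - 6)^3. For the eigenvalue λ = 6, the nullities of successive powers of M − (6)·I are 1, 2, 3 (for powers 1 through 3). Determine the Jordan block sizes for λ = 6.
Block sizes for λ = 6: [3]

From the dimensions of kernels of powers, the number of Jordan blocks of size at least j is d_j − d_{j−1} where d_j = dim ker(N^j) (with d_0 = 0). Computing the differences gives [1, 1, 1].
The number of blocks of size exactly k is (#blocks of size ≥ k) − (#blocks of size ≥ k + 1), so the partition is: 1 block(s) of size 3.
In nonincreasing order the block sizes are [3].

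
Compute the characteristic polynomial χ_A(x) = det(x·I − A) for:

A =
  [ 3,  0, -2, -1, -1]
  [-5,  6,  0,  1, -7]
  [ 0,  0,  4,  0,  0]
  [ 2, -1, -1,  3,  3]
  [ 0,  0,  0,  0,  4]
x^5 - 20*x^4 + 160*x^3 - 640*x^2 + 1280*x - 1024

Expanding det(x·I − A) (e.g. by cofactor expansion or by noting that A is similar to its Jordan form J, which has the same characteristic polynomial as A) gives
  χ_A(x) = x^5 - 20*x^4 + 160*x^3 - 640*x^2 + 1280*x - 1024
which factors as (x - 4)^5. The eigenvalues (with algebraic multiplicities) are λ = 4 with multiplicity 5.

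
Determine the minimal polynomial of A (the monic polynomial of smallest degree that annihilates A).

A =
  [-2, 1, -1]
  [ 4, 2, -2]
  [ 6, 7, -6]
x^3 + 6*x^2 + 12*x + 8

The characteristic polynomial is χ_A(x) = (x + 2)^3, so the eigenvalues are known. The minimal polynomial is
  m_A(x) = Π_λ (x − λ)^{k_λ}
where k_λ is the size of the *largest* Jordan block for λ (equivalently, the smallest k with (A − λI)^k v = 0 for every generalised eigenvector v of λ).

  λ = -2: largest Jordan block has size 3, contributing (x + 2)^3

So m_A(x) = (x + 2)^3 = x^3 + 6*x^2 + 12*x + 8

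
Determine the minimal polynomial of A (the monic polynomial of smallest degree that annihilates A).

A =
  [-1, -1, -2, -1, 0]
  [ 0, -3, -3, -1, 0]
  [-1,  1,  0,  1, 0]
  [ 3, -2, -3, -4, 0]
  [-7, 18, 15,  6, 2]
x^3 + 2*x^2 - 4*x - 8

The characteristic polynomial is χ_A(x) = (x - 2)*(x + 2)^4, so the eigenvalues are known. The minimal polynomial is
  m_A(x) = Π_λ (x − λ)^{k_λ}
where k_λ is the size of the *largest* Jordan block for λ (equivalently, the smallest k with (A − λI)^k v = 0 for every generalised eigenvector v of λ).

  λ = -2: largest Jordan block has size 2, contributing (x + 2)^2
  λ = 2: largest Jordan block has size 1, contributing (x − 2)

So m_A(x) = (x - 2)*(x + 2)^2 = x^3 + 2*x^2 - 4*x - 8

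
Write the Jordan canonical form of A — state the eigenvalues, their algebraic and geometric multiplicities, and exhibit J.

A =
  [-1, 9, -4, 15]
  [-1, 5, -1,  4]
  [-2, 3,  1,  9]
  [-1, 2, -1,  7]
J_2(3) ⊕ J_2(3)

The characteristic polynomial is
  det(x·I − A) = x^4 - 12*x^3 + 54*x^2 - 108*x + 81 = (x - 3)^4

Eigenvalues and multiplicities (the geometric multiplicity of λ is n − rank(A − λI), which equals the number of Jordan blocks for λ):
  λ = 3: algebraic multiplicity = 4, geometric multiplicity = 2

Determining the block sizes for each eigenvalue:
  λ = 3: with am = 4 and gm = 2, the partition is not yet determined (e.g. several partitions of 4 into 2 parts exist). Let N = A − (3)·I. Computing rank(N^1) = 2, rank(N^2) = 0; the number of blocks of size ≥ j is rank(N^{j−1}) − rank(N^j), giving [2, 2]. So we have 2 block(s) of size 2 → block sizes [2, 2]

Assembling the blocks gives a Jordan form
J =
  [3, 1, 0, 0]
  [0, 3, 0, 0]
  [0, 0, 3, 1]
  [0, 0, 0, 3]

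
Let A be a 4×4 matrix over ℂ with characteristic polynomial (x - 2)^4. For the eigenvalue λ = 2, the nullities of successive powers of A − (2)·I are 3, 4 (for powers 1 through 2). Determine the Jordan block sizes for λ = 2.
Block sizes for λ = 2: [2, 1, 1]

From the dimensions of kernels of powers, the number of Jordan blocks of size at least j is d_j − d_{j−1} where d_j = dim ker(N^j) (with d_0 = 0). Computing the differences gives [3, 1].
The number of blocks of size exactly k is (#blocks of size ≥ k) − (#blocks of size ≥ k + 1), so the partition is: 2 block(s) of size 1, 1 block(s) of size 2.
In nonincreasing order the block sizes are [2, 1, 1].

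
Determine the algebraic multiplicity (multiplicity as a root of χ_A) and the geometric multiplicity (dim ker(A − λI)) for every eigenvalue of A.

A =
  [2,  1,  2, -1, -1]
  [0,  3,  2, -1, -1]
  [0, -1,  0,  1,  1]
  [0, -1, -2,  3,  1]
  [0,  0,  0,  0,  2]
λ = 2: alg = 5, geom = 4

Step 1 — factor the characteristic polynomial to read off the algebraic multiplicities:
  χ_A(x) = (x - 2)^5

Step 2 — compute geometric multiplicities via the rank-nullity identity g(λ) = n − rank(A − λI):
  rank(A − (2)·I) = 1, so dim ker(A − (2)·I) = n − 1 = 4

Summary:
  λ = 2: algebraic multiplicity = 5, geometric multiplicity = 4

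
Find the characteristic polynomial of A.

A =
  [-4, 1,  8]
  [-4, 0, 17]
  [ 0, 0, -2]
x^3 + 6*x^2 + 12*x + 8

Expanding det(x·I − A) (e.g. by cofactor expansion or by noting that A is similar to its Jordan form J, which has the same characteristic polynomial as A) gives
  χ_A(x) = x^3 + 6*x^2 + 12*x + 8
which factors as (x + 2)^3. The eigenvalues (with algebraic multiplicities) are λ = -2 with multiplicity 3.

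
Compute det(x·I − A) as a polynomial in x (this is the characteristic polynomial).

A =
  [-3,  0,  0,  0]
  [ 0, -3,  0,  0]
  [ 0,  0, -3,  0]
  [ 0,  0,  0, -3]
x^4 + 12*x^3 + 54*x^2 + 108*x + 81

Expanding det(x·I − A) (e.g. by cofactor expansion or by noting that A is similar to its Jordan form J, which has the same characteristic polynomial as A) gives
  χ_A(x) = x^4 + 12*x^3 + 54*x^2 + 108*x + 81
which factors as (x + 3)^4. The eigenvalues (with algebraic multiplicities) are λ = -3 with multiplicity 4.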